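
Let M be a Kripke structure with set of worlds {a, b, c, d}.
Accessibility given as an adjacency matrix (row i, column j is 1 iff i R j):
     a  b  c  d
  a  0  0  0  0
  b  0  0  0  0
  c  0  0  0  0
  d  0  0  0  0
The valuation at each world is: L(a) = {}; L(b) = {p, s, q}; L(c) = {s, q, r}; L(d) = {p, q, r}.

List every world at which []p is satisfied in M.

a, b, c, d

Let φ = []p. Evaluate φ at each world:
  a (successors ∅): φ is true.
  b (successors ∅): φ is true.
  c (successors ∅): φ is true.
  d (successors ∅): φ is true.
For instance, at d:
  At d: no accessible worlds, so []p holds vacuously.
Satisfying worlds: {a, b, c, d}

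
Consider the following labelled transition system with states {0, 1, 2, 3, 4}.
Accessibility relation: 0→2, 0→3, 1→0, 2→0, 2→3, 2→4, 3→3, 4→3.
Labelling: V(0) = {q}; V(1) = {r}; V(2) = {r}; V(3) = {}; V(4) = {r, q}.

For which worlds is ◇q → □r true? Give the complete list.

0, 3, 4

Let φ = ◇q → □r. Evaluate φ at each world:
  0 (successors {2, 3}): φ is true.
  1 (successors {0}): φ is false.
  2 (successors {0, 3, 4}): φ is false.
  3 (successors {3}): φ is true.
  4 (successors {3}): φ is true.
For instance, at 4:
  At 4: ◇q is false, □r is false, so ◇q → □r is true.
    At 4: ◇q requires q at some successor in {3}.
      At 3: q is false.
    So ◇q is false at 4.
    At 4: □r requires r at every successor {3}.
      r fails at 3, so □r is false at 4.
Satisfying worlds: {0, 3, 4}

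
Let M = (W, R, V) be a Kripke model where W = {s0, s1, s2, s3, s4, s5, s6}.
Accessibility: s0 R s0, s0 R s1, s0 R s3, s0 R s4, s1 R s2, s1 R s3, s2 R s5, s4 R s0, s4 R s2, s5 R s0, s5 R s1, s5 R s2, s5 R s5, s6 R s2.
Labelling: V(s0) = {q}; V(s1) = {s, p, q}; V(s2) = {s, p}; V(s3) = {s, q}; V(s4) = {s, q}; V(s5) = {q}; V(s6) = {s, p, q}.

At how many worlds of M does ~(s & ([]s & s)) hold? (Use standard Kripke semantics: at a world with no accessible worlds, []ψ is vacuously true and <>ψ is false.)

4

Let φ = ~(s & ([]s & s)). Evaluate φ at each world:
  s0 (successors {s0, s1, s3, s4}): φ is true.
  s1 (successors {s2, s3}): φ is false.
  s2 (successors {s5}): φ is true.
  s3 (successors ∅): φ is false.
  s4 (successors {s0, s2}): φ is true.
  s5 (successors {s0, s1, s2, s5}): φ is true.
  s6 (successors {s2}): φ is false.
For instance, at s4:
  At s4: s & ([]s & s) is false, so ~(s & ([]s & s)) is true.
    At s4: s is true, []s & s is false, so s & ([]s & s) is false.
      At s4: []s is false, s is true, so []s & s is false.
Satisfying worlds: {s0, s2, s4, s5}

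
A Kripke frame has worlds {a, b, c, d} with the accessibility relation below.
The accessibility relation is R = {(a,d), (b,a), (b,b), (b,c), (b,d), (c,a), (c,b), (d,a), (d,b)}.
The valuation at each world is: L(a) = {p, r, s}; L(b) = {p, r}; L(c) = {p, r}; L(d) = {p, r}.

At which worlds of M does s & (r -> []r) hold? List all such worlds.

Recall that []ψ holds at a world iff ψ holds at every accessible world, and <>ψ holds iff ψ holds at some accessible world.
Let φ = s & (r -> []r). Evaluate φ at each world:
  a (successors {d}): φ is true.
  b (successors {a, b, c, d}): φ is false.
  c (successors {a, b}): φ is false.
  d (successors {a, b}): φ is false.
For instance, at b:
  At b: s is false, r -> []r is true, so s & (r -> []r) is false.
    At b: r is true, []r is true, so r -> []r is true.
      At b: []r requires r at every successor {a, b, c, d}.
        At a: r is true.
        At b: r is true.
        At c: r is true.
        At d: r is true.
      So []r is true at b.
Satisfying worlds: {a}

a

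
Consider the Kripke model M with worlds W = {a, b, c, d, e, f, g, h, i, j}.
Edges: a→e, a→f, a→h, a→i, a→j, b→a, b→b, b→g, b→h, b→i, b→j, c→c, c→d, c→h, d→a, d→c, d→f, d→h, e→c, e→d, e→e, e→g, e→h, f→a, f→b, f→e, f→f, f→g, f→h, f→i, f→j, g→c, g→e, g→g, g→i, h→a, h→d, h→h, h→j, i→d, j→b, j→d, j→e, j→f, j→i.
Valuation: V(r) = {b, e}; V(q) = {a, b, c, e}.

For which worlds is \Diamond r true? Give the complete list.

a, b, e, f, g, j

Recall that \Diamond ψ holds at a world iff ψ holds at some accessible world.
Let φ = \Diamond r. Evaluate φ at each world:
  a (successors {e, f, h, i, j}): φ is true.
  b (successors {a, b, g, h, i, j}): φ is true.
  c (successors {c, d, h}): φ is false.
  d (successors {a, c, f, h}): φ is false.
  e (successors {c, d, e, g, h}): φ is true.
  f (successors {a, b, e, f, g, h, i, j}): φ is true.
  g (successors {c, e, g, i}): φ is true.
  h (successors {a, d, h, j}): φ is false.
  i (successors {d}): φ is false.
  j (successors {b, d, e, f, i}): φ is true.
For instance, at i:
  At i: \Diamond r requires r at some successor in {d}.
    At d: r is false.
  So \Diamond r is false at i.
Satisfying worlds: {a, b, e, f, g, j}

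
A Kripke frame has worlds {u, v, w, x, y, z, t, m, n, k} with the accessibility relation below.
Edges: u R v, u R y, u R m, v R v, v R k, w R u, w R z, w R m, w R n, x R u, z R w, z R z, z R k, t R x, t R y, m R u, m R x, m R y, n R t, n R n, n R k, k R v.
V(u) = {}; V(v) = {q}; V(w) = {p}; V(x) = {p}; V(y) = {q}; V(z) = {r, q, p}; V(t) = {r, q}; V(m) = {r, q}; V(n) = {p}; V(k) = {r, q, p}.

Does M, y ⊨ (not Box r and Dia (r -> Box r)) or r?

No

At y: not Box r and Dia (r -> Box r) is false, r is false, so (not Box r and Dia (r -> Box r)) or r is false.
  At y: not Box r is false, Dia (r -> Box r) is false, so not Box r and Dia (r -> Box r) is false.
    At y: Box r is true, so not Box r is false.
      At y: no accessible worlds, so Box r holds vacuously.
    At y: no accessible worlds, so Dia (r -> Box r) is false.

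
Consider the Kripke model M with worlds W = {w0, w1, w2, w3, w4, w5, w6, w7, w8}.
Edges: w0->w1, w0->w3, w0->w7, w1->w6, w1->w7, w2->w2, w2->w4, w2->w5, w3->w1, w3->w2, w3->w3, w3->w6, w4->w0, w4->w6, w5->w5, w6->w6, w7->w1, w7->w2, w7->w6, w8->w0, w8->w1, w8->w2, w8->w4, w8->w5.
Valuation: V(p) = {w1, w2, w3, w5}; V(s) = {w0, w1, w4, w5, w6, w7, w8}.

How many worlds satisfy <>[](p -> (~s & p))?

Recall that []ψ holds at a world iff ψ holds at every accessible world, and <>ψ holds iff ψ holds at some accessible world.
Let φ = <>[](p -> (~s & p)). Evaluate φ at each world:
  w0 (successors {w1, w3, w7}): φ is true.
  w1 (successors {w6, w7}): φ is true.
  w2 (successors {w2, w4, w5}): φ is true.
  w3 (successors {w1, w2, w3, w6}): φ is true.
  w4 (successors {w0, w6}): φ is true.
  w5 (successors {w5}): φ is false.
  w6 (successors {w6}): φ is true.
  w7 (successors {w1, w2, w6}): φ is true.
  w8 (successors {w0, w1, w2, w4, w5}): φ is true.
For instance, at w7:
  At w7: <>[](p -> (~s & p)) requires [](p -> (~s & p)) at some successor in {w1, w2, w6}.
    [](p -> (~s & p)) holds at w1, so <>[](p -> (~s & p)) is true at w7.
      At w1: [](p -> (~s & p)) requires p -> (~s & p) at every successor {w6, w7}.
        At w6: p -> (~s & p) is true.
        At w7: p -> (~s & p) is true.
      So [](p -> (~s & p)) is true at w1.
Satisfying worlds: {w0, w1, w2, w3, w4, w6, w7, w8}

8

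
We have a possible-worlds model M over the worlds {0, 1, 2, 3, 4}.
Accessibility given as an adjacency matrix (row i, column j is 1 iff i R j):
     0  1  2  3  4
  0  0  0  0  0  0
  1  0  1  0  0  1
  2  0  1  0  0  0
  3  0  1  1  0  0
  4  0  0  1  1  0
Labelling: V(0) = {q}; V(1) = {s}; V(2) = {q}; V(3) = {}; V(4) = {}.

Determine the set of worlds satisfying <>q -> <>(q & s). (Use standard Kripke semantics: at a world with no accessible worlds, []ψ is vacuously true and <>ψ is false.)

Let φ = <>q -> <>(q & s). Evaluate φ at each world:
  0 (successors ∅): φ is true.
  1 (successors {1, 4}): φ is true.
  2 (successors {1}): φ is true.
  3 (successors {1, 2}): φ is false.
  4 (successors {2, 3}): φ is false.
For instance, at 1:
  At 1: <>q is false, <>(q & s) is false, so <>q -> <>(q & s) is true.
    At 1: <>q requires q at some successor in {1, 4}.
      At 1: q is false.
      At 4: q is false.
    So <>q is false at 1.
    At 1: <>(q & s) requires q & s at some successor in {1, 4}.
      At 1: q & s is false.
      At 4: q & s is false.
    So <>(q & s) is false at 1.
Satisfying worlds: {0, 1, 2}

0, 1, 2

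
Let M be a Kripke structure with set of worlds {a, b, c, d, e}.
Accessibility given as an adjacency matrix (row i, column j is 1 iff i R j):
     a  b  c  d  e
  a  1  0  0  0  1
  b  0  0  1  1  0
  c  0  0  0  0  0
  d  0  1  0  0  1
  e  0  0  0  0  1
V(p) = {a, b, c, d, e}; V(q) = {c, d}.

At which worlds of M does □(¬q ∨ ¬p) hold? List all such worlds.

Recall that □ψ holds at a world iff ψ holds at every accessible world, and ◇ψ holds iff ψ holds at some accessible world.
Let φ = □(¬q ∨ ¬p). Evaluate φ at each world:
  a (successors {a, e}): φ is true.
  b (successors {c, d}): φ is false.
  c (successors ∅): φ is true.
  d (successors {b, e}): φ is true.
  e (successors {e}): φ is true.
For instance, at d:
  At d: □(¬q ∨ ¬p) requires ¬q ∨ ¬p at every successor {b, e}.
    At b: ¬q ∨ ¬p is true.
    At e: ¬q ∨ ¬p is true.
  So □(¬q ∨ ¬p) is true at d.
Satisfying worlds: {a, c, d, e}

a, c, d, e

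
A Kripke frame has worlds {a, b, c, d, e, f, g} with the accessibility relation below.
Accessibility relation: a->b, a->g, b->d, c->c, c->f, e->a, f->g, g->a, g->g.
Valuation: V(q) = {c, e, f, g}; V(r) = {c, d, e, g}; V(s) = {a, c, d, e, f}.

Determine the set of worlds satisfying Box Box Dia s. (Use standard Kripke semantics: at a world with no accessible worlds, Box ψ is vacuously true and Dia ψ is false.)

Recall that Box ψ holds at a world iff ψ holds at every accessible world, and Dia ψ holds iff ψ holds at some accessible world.
Let φ = Box Box Dia s. Evaluate φ at each world:
  a (successors {b, g}): φ is false.
  b (successors {d}): φ is true.
  c (successors {c, f}): φ is false.
  d (successors ∅): φ is true.
  e (successors {a}): φ is true.
  f (successors {g}): φ is false.
  g (successors {a, g}): φ is false.
For instance, at b:
  At b: Box Box Dia s requires Box Dia s at every successor {d}.
      At d: no accessible worlds, so Box Dia s holds vacuously.
  So Box Box Dia s is true at b.
Satisfying worlds: {b, d, e}

b, d, e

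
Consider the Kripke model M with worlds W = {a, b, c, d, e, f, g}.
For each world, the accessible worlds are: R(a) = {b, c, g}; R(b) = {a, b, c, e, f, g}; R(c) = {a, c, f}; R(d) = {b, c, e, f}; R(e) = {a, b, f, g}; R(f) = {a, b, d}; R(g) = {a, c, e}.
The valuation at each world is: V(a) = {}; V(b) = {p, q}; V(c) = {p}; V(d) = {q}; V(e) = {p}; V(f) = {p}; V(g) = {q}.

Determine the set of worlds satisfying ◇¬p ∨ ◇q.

a, b, c, d, e, f, g

Recall that ◇ψ holds at a world iff ψ holds at some accessible world.
Let φ = ◇¬p ∨ ◇q. Evaluate φ at each world:
  a (successors {b, c, g}): φ is true.
  b (successors {a, b, c, e, f, g}): φ is true.
  c (successors {a, c, f}): φ is true.
  d (successors {b, c, e, f}): φ is true.
  e (successors {a, b, f, g}): φ is true.
  f (successors {a, b, d}): φ is true.
  g (successors {a, c, e}): φ is true.
For instance, at a:
  At a: ◇¬p is true, ◇q is true, so ◇¬p ∨ ◇q is true.
    At a: ◇¬p requires ¬p at some successor in {b, c, g}.
      ¬p holds at g, so ◇¬p is true at a.
    At a: ◇q requires q at some successor in {b, c, g}.
      q holds at b, so ◇q is true at a.
Satisfying worlds: {a, b, c, d, e, f, g}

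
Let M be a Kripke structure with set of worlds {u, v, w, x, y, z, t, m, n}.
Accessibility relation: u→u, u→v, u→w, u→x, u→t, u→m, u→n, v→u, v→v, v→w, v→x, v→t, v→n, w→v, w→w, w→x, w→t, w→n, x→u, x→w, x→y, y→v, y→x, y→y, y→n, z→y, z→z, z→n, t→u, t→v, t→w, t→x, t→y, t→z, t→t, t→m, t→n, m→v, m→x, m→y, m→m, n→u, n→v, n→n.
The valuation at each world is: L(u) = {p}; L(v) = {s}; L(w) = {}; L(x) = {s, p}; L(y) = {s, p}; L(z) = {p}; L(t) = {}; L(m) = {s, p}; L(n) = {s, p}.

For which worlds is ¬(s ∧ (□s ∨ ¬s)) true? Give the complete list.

Let φ = ¬(s ∧ (□s ∨ ¬s)). Evaluate φ at each world:
  u (successors {u, v, w, x, t, m, n}): φ is true.
  v (successors {u, v, w, x, t, n}): φ is true.
  w (successors {v, w, x, t, n}): φ is true.
  x (successors {u, w, y}): φ is true.
  y (successors {v, x, y, n}): φ is false.
  z (successors {y, z, n}): φ is true.
  t (successors {u, v, w, x, y, z, t, m, n}): φ is true.
  m (successors {v, x, y, m}): φ is false.
  n (successors {u, v, n}): φ is true.
For instance, at v:
  At v: s ∧ (□s ∨ ¬s) is false, so ¬(s ∧ (□s ∨ ¬s)) is true.
    At v: s is true, □s ∨ ¬s is false, so s ∧ (□s ∨ ¬s) is false.
      At v: □s is false, ¬s is false, so □s ∨ ¬s is false.
Satisfying worlds: {u, v, w, x, z, t, n}

u, v, w, x, z, t, n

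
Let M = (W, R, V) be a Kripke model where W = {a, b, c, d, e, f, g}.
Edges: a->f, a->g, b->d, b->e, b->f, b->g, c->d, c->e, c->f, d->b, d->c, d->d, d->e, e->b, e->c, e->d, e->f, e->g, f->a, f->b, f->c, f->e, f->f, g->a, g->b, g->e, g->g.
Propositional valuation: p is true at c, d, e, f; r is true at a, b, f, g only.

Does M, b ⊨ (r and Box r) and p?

At b: r and Box r is false, p is false, so (r and Box r) and p is false.
  At b: r is true, Box r is false, so r and Box r is false.
    At b: Box r requires r at every successor {d, e, f, g}.
      r fails at d, so Box r is false at b.

No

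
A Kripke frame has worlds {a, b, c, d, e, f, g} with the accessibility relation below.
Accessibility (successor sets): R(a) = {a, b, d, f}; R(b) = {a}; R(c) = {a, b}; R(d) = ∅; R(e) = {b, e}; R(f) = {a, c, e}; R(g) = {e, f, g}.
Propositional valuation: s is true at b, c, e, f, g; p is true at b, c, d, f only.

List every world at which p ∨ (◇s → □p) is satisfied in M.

b, c, d, f

Let φ = p ∨ (◇s → □p). Evaluate φ at each world:
  a (successors {a, b, d, f}): φ is false.
  b (successors {a}): φ is true.
  c (successors {a, b}): φ is true.
  d (successors ∅): φ is true.
  e (successors {b, e}): φ is false.
  f (successors {a, c, e}): φ is true.
  g (successors {e, f, g}): φ is false.
For instance, at c:
  At c: p is true, ◇s → □p is false, so p ∨ (◇s → □p) is true.
    At c: ◇s is true, □p is false, so ◇s → □p is false.
      At c: ◇s requires s at some successor in {a, b}.
        s holds at b, so ◇s is true at c.
      At c: □p requires p at every successor {a, b}.
        p fails at a, so □p is false at c.
Satisfying worlds: {b, c, d, f}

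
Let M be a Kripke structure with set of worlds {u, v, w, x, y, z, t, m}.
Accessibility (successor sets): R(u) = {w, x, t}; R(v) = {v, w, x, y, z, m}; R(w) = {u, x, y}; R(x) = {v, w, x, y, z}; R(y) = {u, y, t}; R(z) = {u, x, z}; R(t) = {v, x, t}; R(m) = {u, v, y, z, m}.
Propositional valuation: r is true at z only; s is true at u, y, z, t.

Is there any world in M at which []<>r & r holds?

Let φ = []<>r & r. Evaluate φ at each world:
  u (successors {w, x, t}): φ is false.
  v (successors {v, w, x, y, z, m}): φ is false.
  w (successors {u, x, y}): φ is false.
  x (successors {v, w, x, y, z}): φ is false.
  y (successors {u, y, t}): φ is false.
  z (successors {u, x, z}): φ is false.
  t (successors {v, x, t}): φ is false.
  m (successors {u, v, y, z, m}): φ is false.
For instance, at m:
  At m: []<>r is false, r is false, so []<>r & r is false.
    At m: []<>r requires <>r at every successor {u, v, y, z, m}.
      <>r fails at u, so []<>r is false at m.

No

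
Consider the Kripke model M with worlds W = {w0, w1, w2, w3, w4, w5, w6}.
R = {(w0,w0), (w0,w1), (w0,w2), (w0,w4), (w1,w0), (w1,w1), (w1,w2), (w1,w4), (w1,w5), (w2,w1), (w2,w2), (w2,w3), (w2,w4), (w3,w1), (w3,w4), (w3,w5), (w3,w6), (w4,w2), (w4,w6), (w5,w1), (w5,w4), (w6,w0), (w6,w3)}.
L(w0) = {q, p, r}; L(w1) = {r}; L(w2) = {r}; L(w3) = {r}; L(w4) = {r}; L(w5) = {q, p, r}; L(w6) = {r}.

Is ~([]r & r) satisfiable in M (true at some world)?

Let φ = ~([]r & r). Evaluate φ at each world:
  w0 (successors {w0, w1, w2, w4}): φ is false.
  w1 (successors {w0, w1, w2, w4, w5}): φ is false.
  w2 (successors {w1, w2, w3, w4}): φ is false.
  w3 (successors {w1, w4, w5, w6}): φ is false.
  w4 (successors {w2, w6}): φ is false.
  w5 (successors {w1, w4}): φ is false.
  w6 (successors {w0, w3}): φ is false.
For instance, at w1:
  At w1: []r & r is true, so ~([]r & r) is false.
    At w1: []r is true, r is true, so []r & r is true.
      At w1: []r requires r at every successor {w0, w1, w2, w4, w5}.
        At w0: r is true.
        At w1: r is true.
        At w2: r is true.
        At w4: r is true.
        At w5: r is true.
      So []r is true at w1.

No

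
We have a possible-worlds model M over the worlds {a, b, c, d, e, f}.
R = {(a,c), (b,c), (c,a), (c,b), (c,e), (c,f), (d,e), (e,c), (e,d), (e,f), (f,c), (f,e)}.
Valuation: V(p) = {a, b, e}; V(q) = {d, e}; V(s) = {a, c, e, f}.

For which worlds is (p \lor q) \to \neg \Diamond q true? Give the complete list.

a, b, c, f

Let φ = (p \lor q) \to \neg \Diamond q. Evaluate φ at each world:
  a (successors {c}): φ is true.
  b (successors {c}): φ is true.
  c (successors {a, b, e, f}): φ is true.
  d (successors {e}): φ is false.
  e (successors {c, d, f}): φ is false.
  f (successors {c, e}): φ is true.
For instance, at b:
  At b: p \lor q is true, \neg \Diamond q is true, so (p \lor q) \to \neg \Diamond q is true.
    At b: \Diamond q is false, so \neg \Diamond q is true.
      At b: \Diamond q requires q at some successor in {c}.
        At c: q is false.
      So \Diamond q is false at b.
Satisfying worlds: {a, b, c, f}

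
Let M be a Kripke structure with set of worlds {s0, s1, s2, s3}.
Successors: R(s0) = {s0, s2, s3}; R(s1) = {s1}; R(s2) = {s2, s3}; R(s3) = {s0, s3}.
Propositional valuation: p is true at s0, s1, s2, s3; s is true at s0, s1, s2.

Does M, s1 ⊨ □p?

Recall that □ψ holds at a world iff ψ holds at every accessible world, and ◇ψ holds iff ψ holds at some accessible world.
At s1: □p requires p at every successor {s1}.
  At s1: p is true.
So □p is true at s1.

Yes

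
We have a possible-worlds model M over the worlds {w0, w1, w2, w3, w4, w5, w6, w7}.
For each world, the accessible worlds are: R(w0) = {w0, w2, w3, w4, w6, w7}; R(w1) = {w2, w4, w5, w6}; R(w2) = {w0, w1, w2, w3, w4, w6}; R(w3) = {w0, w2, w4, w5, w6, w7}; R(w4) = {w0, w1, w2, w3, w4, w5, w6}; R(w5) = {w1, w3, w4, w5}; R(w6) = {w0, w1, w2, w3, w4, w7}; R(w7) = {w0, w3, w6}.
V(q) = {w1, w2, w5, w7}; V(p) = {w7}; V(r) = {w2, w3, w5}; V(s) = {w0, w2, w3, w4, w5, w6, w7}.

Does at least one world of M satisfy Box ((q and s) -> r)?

Yes

Let φ = Box ((q and s) -> r). Evaluate φ at each world:
  w0 (successors {w0, w2, w3, w4, w6, w7}): φ is false.
  w1 (successors {w2, w4, w5, w6}): φ is true.
  w2 (successors {w0, w1, w2, w3, w4, w6}): φ is true.
  w3 (successors {w0, w2, w4, w5, w6, w7}): φ is false.
  w4 (successors {w0, w1, w2, w3, w4, w5, w6}): φ is true.
  w5 (successors {w1, w3, w4, w5}): φ is true.
  w6 (successors {w0, w1, w2, w3, w4, w7}): φ is false.
  w7 (successors {w0, w3, w6}): φ is true.
Detail at w1 (witness):
  At w1: Box ((q and s) -> r) requires (q and s) -> r at every successor {w2, w4, w5, w6}.
    At w2: (q and s) -> r is true.
    At w4: (q and s) -> r is true.
    At w5: (q and s) -> r is true.
    At w6: (q and s) -> r is true.
  So Box ((q and s) -> r) is true at w1.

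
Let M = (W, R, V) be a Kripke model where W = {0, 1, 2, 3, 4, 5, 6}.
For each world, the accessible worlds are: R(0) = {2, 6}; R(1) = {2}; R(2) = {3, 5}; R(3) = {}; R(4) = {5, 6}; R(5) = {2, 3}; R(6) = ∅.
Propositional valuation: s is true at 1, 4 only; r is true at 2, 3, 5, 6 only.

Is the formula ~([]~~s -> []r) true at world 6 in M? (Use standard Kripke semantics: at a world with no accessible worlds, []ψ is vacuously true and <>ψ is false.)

No

At 6: []~~s -> []r is true, so ~([]~~s -> []r) is false.
  At 6: []~~s is true, []r is true, so []~~s -> []r is true.
    At 6: no accessible worlds, so []~~s holds vacuously.
    At 6: no accessible worlds, so []r holds vacuously.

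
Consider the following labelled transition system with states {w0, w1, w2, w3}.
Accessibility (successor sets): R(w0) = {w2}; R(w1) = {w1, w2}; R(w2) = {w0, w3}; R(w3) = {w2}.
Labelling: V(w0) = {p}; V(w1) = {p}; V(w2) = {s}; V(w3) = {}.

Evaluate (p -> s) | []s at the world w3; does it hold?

Recall that []ψ holds at a world iff ψ holds at every accessible world, and <>ψ holds iff ψ holds at some accessible world.
At w3: p -> s is true, []s is true, so (p -> s) | []s is true.
  At w3: []s requires s at every successor {w2}.
    At w2: s is true.
  So []s is true at w3.

Yes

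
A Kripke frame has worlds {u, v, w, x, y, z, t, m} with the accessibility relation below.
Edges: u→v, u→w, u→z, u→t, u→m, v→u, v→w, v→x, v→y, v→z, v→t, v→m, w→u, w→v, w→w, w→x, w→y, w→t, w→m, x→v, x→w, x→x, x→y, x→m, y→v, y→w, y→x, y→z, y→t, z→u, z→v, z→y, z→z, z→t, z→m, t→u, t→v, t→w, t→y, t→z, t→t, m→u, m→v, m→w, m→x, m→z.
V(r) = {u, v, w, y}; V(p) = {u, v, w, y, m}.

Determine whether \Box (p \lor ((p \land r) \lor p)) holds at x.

At x: \Box (p \lor ((p \land r) \lor p)) requires p \lor ((p \land r) \lor p) at every successor {v, w, x, y, m}.
  p \lor ((p \land r) \lor p) fails at x, so \Box (p \lor ((p \land r) \lor p)) is false at x.

No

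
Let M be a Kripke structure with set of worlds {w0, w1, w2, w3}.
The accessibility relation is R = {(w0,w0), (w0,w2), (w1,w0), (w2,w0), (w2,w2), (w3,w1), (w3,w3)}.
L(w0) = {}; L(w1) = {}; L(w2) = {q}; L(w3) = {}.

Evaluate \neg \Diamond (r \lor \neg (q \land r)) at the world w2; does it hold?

Recall that \Diamond ψ holds at a world iff ψ holds at some accessible world.
At w2: \Diamond (r \lor \neg (q \land r)) is true, so \neg \Diamond (r \lor \neg (q \land r)) is false.
  At w2: \Diamond (r \lor \neg (q \land r)) requires r \lor \neg (q \land r) at some successor in {w0, w2}.
    r \lor \neg (q \land r) holds at w0, so \Diamond (r \lor \neg (q \land r)) is true at w2.

No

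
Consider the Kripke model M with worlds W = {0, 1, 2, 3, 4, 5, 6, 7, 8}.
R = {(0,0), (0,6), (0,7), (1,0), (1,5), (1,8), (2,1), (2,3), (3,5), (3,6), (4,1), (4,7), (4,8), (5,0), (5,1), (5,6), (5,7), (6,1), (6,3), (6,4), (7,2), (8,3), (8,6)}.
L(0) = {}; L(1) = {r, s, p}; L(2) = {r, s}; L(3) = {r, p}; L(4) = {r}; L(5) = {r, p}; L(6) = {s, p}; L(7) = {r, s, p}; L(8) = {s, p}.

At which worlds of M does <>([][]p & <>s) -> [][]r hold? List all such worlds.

1, 2, 3, 6, 7, 8

Let φ = <>([][]p & <>s) -> [][]r. Evaluate φ at each world:
  0 (successors {0, 6, 7}): φ is false.
  1 (successors {0, 5, 8}): φ is true.
  2 (successors {1, 3}): φ is true.
  3 (successors {5, 6}): φ is true.
  4 (successors {1, 7, 8}): φ is false.
  5 (successors {0, 1, 6, 7}): φ is false.
  6 (successors {1, 3, 4}): φ is true.
  7 (successors {2}): φ is true.
  8 (successors {3, 6}): φ is true.
For instance, at 8:
  At 8: <>([][]p & <>s) is false, [][]r is false, so <>([][]p & <>s) -> [][]r is true.
    At 8: <>([][]p & <>s) requires [][]p & <>s at some successor in {3, 6}.
      At 3: [][]p & <>s is false.
      At 6: [][]p & <>s is false.
    So <>([][]p & <>s) is false at 8.
    At 8: [][]r requires []r at every successor {3, 6}.
      []r fails at 3, so [][]r is false at 8.
Satisfying worlds: {1, 2, 3, 6, 7, 8}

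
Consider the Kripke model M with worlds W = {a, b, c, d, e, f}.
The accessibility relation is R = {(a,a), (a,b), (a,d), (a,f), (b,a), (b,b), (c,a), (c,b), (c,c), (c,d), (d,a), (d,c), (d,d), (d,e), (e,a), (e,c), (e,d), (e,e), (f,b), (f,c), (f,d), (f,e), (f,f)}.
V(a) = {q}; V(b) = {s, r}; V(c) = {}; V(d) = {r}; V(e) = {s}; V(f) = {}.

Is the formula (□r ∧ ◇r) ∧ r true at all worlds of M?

Let φ = (□r ∧ ◇r) ∧ r. Evaluate φ at each world:
  a (successors {a, b, d, f}): φ is false.
  b (successors {a, b}): φ is false.
  c (successors {a, b, c, d}): φ is false.
  d (successors {a, c, d, e}): φ is false.
  e (successors {a, c, d, e}): φ is false.
  f (successors {b, c, d, e, f}): φ is false.
Detail at a (counterexample):
  At a: □r ∧ ◇r is false, r is false, so (□r ∧ ◇r) ∧ r is false.
    At a: □r is false, ◇r is true, so □r ∧ ◇r is false.
      At a: □r requires r at every successor {a, b, d, f}.
        r fails at a, so □r is false at a.
      At a: ◇r requires r at some successor in {a, b, d, f}.
        r holds at b, so ◇r is true at a.

No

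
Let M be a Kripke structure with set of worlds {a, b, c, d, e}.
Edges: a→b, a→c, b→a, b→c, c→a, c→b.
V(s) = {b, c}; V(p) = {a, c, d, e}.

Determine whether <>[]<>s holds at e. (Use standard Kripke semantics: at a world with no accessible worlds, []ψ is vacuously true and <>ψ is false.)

Recall that []ψ holds at a world iff ψ holds at every accessible world, and <>ψ holds iff ψ holds at some accessible world.
At e: no accessible worlds, so <>[]<>s is false.

No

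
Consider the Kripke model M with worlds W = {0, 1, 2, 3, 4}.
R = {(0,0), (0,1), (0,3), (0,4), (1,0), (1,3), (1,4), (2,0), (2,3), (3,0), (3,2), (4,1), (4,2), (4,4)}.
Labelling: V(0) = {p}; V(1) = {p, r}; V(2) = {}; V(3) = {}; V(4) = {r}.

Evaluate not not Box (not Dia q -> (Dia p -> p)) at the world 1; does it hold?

At 1: not Box (not Dia q -> (Dia p -> p)) is true, so not not Box (not Dia q -> (Dia p -> p)) is false.
  At 1: Box (not Dia q -> (Dia p -> p)) is false, so not Box (not Dia q -> (Dia p -> p)) is true.
    At 1: Box (not Dia q -> (Dia p -> p)) requires not Dia q -> (Dia p -> p) at every successor {0, 3, 4}.
      not Dia q -> (Dia p -> p) fails at 3, so Box (not Dia q -> (Dia p -> p)) is false at 1.

No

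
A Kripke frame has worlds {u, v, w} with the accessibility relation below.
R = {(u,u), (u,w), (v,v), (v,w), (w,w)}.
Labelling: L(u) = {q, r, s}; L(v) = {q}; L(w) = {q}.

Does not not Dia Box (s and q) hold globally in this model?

Let φ = not not Dia Box (s and q). Evaluate φ at each world:
  u (successors {u, w}): φ is false.
  v (successors {v, w}): φ is false.
  w (successors {w}): φ is false.
Detail at u (counterexample):
  At u: not Dia Box (s and q) is true, so not not Dia Box (s and q) is false.
    At u: Dia Box (s and q) is false, so not Dia Box (s and q) is true.
      At u: Dia Box (s and q) requires Box (s and q) at some successor in {u, w}.
        At u: Box (s and q) is false.
        At w: Box (s and q) is false.
      So Dia Box (s and q) is false at u.

No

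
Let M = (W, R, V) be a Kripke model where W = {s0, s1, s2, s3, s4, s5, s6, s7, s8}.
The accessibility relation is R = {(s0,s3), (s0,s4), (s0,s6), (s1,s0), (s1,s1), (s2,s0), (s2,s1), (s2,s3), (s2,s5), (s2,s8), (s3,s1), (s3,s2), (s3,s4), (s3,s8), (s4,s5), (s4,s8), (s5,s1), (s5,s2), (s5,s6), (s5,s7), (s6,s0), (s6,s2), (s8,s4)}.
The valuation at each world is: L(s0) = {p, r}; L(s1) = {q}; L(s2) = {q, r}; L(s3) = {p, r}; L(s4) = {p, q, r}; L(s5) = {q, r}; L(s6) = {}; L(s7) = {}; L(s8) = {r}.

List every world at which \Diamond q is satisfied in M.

Let φ = \Diamond q. Evaluate φ at each world:
  s0 (successors {s3, s4, s6}): φ is true.
  s1 (successors {s0, s1}): φ is true.
  s2 (successors {s0, s1, s3, s5, s8}): φ is true.
  s3 (successors {s1, s2, s4, s8}): φ is true.
  s4 (successors {s5, s8}): φ is true.
  s5 (successors {s1, s2, s6, s7}): φ is true.
  s6 (successors {s0, s2}): φ is true.
  s7 (successors ∅): φ is false.
  s8 (successors {s4}): φ is true.
For instance, at s8:
  At s8: \Diamond q requires q at some successor in {s4}.
    q holds at s4, so \Diamond q is true at s8.
Satisfying worlds: {s0, s1, s2, s3, s4, s5, s6, s8}

s0, s1, s2, s3, s4, s5, s6, s8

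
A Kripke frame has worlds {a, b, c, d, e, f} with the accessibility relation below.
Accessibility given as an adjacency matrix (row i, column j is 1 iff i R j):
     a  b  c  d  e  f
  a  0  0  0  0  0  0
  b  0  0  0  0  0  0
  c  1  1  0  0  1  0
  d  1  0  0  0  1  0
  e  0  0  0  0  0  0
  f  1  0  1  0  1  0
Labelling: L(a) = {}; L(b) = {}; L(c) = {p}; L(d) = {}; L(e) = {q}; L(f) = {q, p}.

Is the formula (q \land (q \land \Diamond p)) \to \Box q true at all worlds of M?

Recall that \Box ψ holds at a world iff ψ holds at every accessible world, and \Diamond ψ holds iff ψ holds at some accessible world.
Let φ = (q \land (q \land \Diamond p)) \to \Box q. Evaluate φ at each world:
  a (successors ∅): φ is true.
  b (successors ∅): φ is true.
  c (successors {a, b, e}): φ is true.
  d (successors {a, e}): φ is true.
  e (successors ∅): φ is true.
  f (successors {a, c, e}): φ is false.
Detail at f (counterexample):
  At f: q \land (q \land \Diamond p) is true, \Box q is false, so (q \land (q \land \Diamond p)) \to \Box q is false.
    At f: q is true, q \land \Diamond p is true, so q \land (q \land \Diamond p) is true.
      At f: q is true, \Diamond p is true, so q \land \Diamond p is true.
    At f: \Box q requires q at every successor {a, c, e}.
      q fails at a, so \Box q is false at f.

No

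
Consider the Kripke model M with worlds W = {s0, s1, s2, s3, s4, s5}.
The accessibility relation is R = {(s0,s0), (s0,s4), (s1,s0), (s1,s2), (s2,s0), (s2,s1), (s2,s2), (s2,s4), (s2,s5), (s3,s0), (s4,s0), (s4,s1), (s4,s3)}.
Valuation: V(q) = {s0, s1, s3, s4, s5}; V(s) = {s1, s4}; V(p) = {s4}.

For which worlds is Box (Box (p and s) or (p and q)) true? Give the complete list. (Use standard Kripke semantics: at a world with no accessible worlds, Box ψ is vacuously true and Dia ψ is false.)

Let φ = Box (Box (p and s) or (p and q)). Evaluate φ at each world:
  s0 (successors {s0, s4}): φ is false.
  s1 (successors {s0, s2}): φ is false.
  s2 (successors {s0, s1, s2, s4, s5}): φ is false.
  s3 (successors {s0}): φ is false.
  s4 (successors {s0, s1, s3}): φ is false.
  s5 (successors ∅): φ is true.
For instance, at s3:
  At s3: Box (Box (p and s) or (p and q)) requires Box (p and s) or (p and q) at every successor {s0}.
    Box (p and s) or (p and q) fails at s0, so Box (Box (p and s) or (p and q)) is false at s3.
      At s0: Box (p and s) is false, p and q is false, so Box (p and s) or (p and q) is false.
Satisfying worlds: {s5}

s5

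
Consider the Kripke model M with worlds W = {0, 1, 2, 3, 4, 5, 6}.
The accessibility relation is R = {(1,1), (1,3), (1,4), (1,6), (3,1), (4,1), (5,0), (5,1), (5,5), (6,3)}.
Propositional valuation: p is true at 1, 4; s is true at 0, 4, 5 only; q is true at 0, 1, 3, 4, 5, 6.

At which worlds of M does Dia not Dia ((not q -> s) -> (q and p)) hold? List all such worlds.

1, 5

Let φ = Dia not Dia ((not q -> s) -> (q and p)). Evaluate φ at each world:
  0 (successors ∅): φ is false.
  1 (successors {1, 3, 4, 6}): φ is true.
  2 (successors ∅): φ is false.
  3 (successors {1}): φ is false.
  4 (successors {1}): φ is false.
  5 (successors {0, 1, 5}): φ is true.
  6 (successors {3}): φ is false.
For instance, at 6:
  At 6: Dia not Dia ((not q -> s) -> (q and p)) requires not Dia ((not q -> s) -> (q and p)) at some successor in {3}.
    At 3: not Dia ((not q -> s) -> (q and p)) is false.
  So Dia not Dia ((not q -> s) -> (q and p)) is false at 6.
Satisfying worlds: {1, 5}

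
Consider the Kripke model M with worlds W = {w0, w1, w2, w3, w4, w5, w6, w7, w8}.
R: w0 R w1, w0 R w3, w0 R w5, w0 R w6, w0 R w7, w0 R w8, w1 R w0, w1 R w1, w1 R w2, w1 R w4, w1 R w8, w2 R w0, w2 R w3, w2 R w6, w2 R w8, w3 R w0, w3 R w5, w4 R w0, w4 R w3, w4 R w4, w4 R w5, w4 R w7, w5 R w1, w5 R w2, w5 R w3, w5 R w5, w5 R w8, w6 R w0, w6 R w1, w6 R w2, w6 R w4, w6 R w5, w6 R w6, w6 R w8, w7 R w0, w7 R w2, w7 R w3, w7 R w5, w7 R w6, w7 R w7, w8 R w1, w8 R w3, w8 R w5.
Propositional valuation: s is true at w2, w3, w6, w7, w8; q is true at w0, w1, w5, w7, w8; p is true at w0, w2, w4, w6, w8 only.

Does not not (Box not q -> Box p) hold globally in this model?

Recall that Box ψ holds at a world iff ψ holds at every accessible world, and Dia ψ holds iff ψ holds at some accessible world.
Let φ = not not (Box not q -> Box p). Evaluate φ at each world:
  w0 (successors {w1, w3, w5, w6, w7, w8}): φ is true.
  w1 (successors {w0, w1, w2, w4, w8}): φ is true.
  w2 (successors {w0, w3, w6, w8}): φ is true.
  w3 (successors {w0, w5}): φ is true.
  w4 (successors {w0, w3, w4, w5, w7}): φ is true.
  w5 (successors {w1, w2, w3, w5, w8}): φ is true.
  w6 (successors {w0, w1, w2, w4, w5, w6, w8}): φ is true.
  w7 (successors {w0, w2, w3, w5, w6, w7}): φ is true.
  w8 (successors {w1, w3, w5}): φ is true.
For instance, at w7:
  At w7: not (Box not q -> Box p) is false, so not not (Box not q -> Box p) is true.
    At w7: Box not q -> Box p is true, so not (Box not q -> Box p) is false.
      At w7: Box not q is false, Box p is false, so Box not q -> Box p is true.

Yes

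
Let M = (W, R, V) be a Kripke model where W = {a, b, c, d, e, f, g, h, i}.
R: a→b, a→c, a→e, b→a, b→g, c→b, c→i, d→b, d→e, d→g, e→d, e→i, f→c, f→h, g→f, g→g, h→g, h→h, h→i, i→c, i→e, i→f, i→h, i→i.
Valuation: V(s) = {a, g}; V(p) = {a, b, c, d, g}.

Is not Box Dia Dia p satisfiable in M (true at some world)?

Let φ = not Box Dia Dia p. Evaluate φ at each world:
  a (successors {b, c, e}): φ is false.
  b (successors {a, g}): φ is false.
  c (successors {b, i}): φ is false.
  d (successors {b, e, g}): φ is false.
  e (successors {d, i}): φ is false.
  f (successors {c, h}): φ is false.
  g (successors {f, g}): φ is false.
  h (successors {g, h, i}): φ is false.
  i (successors {c, e, f, h, i}): φ is false.
For instance, at g:
  At g: Box Dia Dia p is true, so not Box Dia Dia p is false.
    At g: Box Dia Dia p requires Dia Dia p at every successor {f, g}.
      At f: Dia Dia p is true.
      At g: Dia Dia p is true.
    So Box Dia Dia p is true at g.

No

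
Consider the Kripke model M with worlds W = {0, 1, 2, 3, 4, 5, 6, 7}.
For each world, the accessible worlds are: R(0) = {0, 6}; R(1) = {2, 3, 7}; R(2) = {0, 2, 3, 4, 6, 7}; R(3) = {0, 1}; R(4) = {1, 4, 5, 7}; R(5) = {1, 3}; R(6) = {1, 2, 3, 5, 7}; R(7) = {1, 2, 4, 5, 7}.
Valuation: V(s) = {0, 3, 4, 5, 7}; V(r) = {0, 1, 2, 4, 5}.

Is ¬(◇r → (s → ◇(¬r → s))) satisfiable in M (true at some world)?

Let φ = ¬(◇r → (s → ◇(¬r → s))). Evaluate φ at each world:
  0 (successors {0, 6}): φ is false.
  1 (successors {2, 3, 7}): φ is false.
  2 (successors {0, 2, 3, 4, 6, 7}): φ is false.
  3 (successors {0, 1}): φ is false.
  4 (successors {1, 4, 5, 7}): φ is false.
  5 (successors {1, 3}): φ is false.
  6 (successors {1, 2, 3, 5, 7}): φ is false.
  7 (successors {1, 2, 4, 5, 7}): φ is false.
For instance, at 6:
  At 6: ◇r → (s → ◇(¬r → s)) is true, so ¬(◇r → (s → ◇(¬r → s))) is false.
    At 6: ◇r is true, s → ◇(¬r → s) is true, so ◇r → (s → ◇(¬r → s)) is true.
      At 6: ◇r requires r at some successor in {1, 2, 3, 5, 7}.
        r holds at 1, so ◇r is true at 6.
      At 6: s is false, ◇(¬r → s) is true, so s → ◇(¬r → s) is true.

No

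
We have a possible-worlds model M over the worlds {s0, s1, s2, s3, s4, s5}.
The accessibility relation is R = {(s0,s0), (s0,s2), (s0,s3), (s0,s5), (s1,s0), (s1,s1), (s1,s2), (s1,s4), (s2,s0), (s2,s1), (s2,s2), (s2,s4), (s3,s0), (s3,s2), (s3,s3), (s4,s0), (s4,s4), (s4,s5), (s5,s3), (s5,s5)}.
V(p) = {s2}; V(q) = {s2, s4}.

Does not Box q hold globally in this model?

Recall that Box ψ holds at a world iff ψ holds at every accessible world, and Dia ψ holds iff ψ holds at some accessible world.
Let φ = not Box q. Evaluate φ at each world:
  s0 (successors {s0, s2, s3, s5}): φ is true.
  s1 (successors {s0, s1, s2, s4}): φ is true.
  s2 (successors {s0, s1, s2, s4}): φ is true.
  s3 (successors {s0, s2, s3}): φ is true.
  s4 (successors {s0, s4, s5}): φ is true.
  s5 (successors {s3, s5}): φ is true.
For instance, at s4:
  At s4: Box q is false, so not Box q is true.
    At s4: Box q requires q at every successor {s0, s4, s5}.
      q fails at s0, so Box q is false at s4.

Yes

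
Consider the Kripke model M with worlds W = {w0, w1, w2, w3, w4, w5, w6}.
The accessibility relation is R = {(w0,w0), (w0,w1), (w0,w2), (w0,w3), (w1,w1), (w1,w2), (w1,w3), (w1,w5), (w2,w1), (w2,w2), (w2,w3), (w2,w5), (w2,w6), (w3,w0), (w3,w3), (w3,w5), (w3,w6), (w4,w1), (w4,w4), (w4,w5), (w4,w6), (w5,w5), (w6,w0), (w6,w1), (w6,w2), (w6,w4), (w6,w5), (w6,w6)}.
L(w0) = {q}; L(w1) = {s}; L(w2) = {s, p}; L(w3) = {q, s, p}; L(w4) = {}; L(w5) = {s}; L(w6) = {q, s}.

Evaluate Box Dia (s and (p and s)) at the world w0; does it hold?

At w0: Box Dia (s and (p and s)) requires Dia (s and (p and s)) at every successor {w0, w1, w2, w3}.
  At w0: Dia (s and (p and s)) is true.
  At w1: Dia (s and (p and s)) is true.
  At w2: Dia (s and (p and s)) is true.
  At w3: Dia (s and (p and s)) is true.
So Box Dia (s and (p and s)) is true at w0.

Yes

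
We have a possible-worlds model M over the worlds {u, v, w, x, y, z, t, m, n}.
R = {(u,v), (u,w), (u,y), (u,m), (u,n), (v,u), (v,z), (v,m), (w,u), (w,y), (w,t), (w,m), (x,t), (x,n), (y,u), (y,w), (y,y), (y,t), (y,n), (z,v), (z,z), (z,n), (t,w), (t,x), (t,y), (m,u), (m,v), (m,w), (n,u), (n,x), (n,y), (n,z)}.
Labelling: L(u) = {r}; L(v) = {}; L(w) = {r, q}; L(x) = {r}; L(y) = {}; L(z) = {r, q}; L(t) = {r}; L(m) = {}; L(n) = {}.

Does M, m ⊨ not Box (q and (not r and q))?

At m: Box (q and (not r and q)) is false, so not Box (q and (not r and q)) is true.
  At m: Box (q and (not r and q)) requires q and (not r and q) at every successor {u, v, w}.
    q and (not r and q) fails at u, so Box (q and (not r and q)) is false at m.

Yes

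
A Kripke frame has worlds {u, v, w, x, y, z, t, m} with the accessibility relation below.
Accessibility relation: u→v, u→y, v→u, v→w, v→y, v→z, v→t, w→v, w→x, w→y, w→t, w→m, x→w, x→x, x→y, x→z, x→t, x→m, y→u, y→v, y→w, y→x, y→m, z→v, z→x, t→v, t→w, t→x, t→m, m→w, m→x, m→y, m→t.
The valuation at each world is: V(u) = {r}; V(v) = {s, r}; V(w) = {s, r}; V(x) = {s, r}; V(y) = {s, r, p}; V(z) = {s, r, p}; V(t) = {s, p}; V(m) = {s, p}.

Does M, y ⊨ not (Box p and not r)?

Yes

Recall that Box ψ holds at a world iff ψ holds at every accessible world, and Dia ψ holds iff ψ holds at some accessible world.
At y: Box p and not r is false, so not (Box p and not r) is true.
  At y: Box p is false, not r is false, so Box p and not r is false.
    At y: Box p requires p at every successor {u, v, w, x, m}.
      p fails at u, so Box p is false at y.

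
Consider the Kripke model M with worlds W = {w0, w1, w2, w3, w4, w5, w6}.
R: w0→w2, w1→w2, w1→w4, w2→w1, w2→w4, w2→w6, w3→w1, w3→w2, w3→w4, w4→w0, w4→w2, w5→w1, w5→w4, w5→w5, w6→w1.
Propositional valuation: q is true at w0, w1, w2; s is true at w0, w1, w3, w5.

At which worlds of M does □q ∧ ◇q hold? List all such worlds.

w0, w4, w6

Let φ = □q ∧ ◇q. Evaluate φ at each world:
  w0 (successors {w2}): φ is true.
  w1 (successors {w2, w4}): φ is false.
  w2 (successors {w1, w4, w6}): φ is false.
  w3 (successors {w1, w2, w4}): φ is false.
  w4 (successors {w0, w2}): φ is true.
  w5 (successors {w1, w4, w5}): φ is false.
  w6 (successors {w1}): φ is true.
For instance, at w2:
  At w2: □q is false, ◇q is true, so □q ∧ ◇q is false.
    At w2: □q requires q at every successor {w1, w4, w6}.
      q fails at w4, so □q is false at w2.
    At w2: ◇q requires q at some successor in {w1, w4, w6}.
      q holds at w1, so ◇q is true at w2.
Satisfying worlds: {w0, w4, w6}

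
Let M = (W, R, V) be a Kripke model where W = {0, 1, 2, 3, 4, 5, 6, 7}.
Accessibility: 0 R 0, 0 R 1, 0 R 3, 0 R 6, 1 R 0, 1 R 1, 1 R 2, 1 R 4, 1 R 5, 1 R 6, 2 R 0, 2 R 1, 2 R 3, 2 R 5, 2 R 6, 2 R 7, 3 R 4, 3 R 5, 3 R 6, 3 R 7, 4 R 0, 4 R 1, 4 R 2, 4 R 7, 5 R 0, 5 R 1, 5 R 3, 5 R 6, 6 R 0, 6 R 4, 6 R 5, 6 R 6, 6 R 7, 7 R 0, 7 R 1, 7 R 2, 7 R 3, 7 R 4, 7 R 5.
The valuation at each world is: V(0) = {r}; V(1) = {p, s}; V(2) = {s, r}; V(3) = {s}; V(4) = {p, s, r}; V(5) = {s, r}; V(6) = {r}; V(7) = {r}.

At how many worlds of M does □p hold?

Recall that □ψ holds at a world iff ψ holds at every accessible world, and ◇ψ holds iff ψ holds at some accessible world.
Let φ = □p. Evaluate φ at each world:
  0 (successors {0, 1, 3, 6}): φ is false.
  1 (successors {0, 1, 2, 4, 5, 6}): φ is false.
  2 (successors {0, 1, 3, 5, 6, 7}): φ is false.
  3 (successors {4, 5, 6, 7}): φ is false.
  4 (successors {0, 1, 2, 7}): φ is false.
  5 (successors {0, 1, 3, 6}): φ is false.
  6 (successors {0, 4, 5, 6, 7}): φ is false.
  7 (successors {0, 1, 2, 3, 4, 5}): φ is false.
For instance, at 5:
  At 5: □p requires p at every successor {0, 1, 3, 6}.
    p fails at 0, so □p is false at 5.
Satisfying worlds: none.

0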